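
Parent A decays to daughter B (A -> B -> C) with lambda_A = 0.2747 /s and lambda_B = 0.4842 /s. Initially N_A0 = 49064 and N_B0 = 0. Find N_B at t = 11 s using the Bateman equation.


N_B(t) = lambda_A * N_A0 / (lambda_B - lambda_A) * [exp(-lambda_A*t) - exp(-lambda_B*t)]
exp(-0.2747*11) = 0.04871833; exp(-0.4842*11) = 0.004862512
N_B = 0.2747 * 49064 / (0.4842 - 0.2747) * (0.04871833 - 0.004862512)
N_B = 2821.4

2821.4


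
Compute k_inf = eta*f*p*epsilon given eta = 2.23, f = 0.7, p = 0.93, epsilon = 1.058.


k_inf = eta * f * p * epsilon
k_inf = 2.23 * 0.7 * 0.93 * 1.058
k_inf = 1.5359

1.5359


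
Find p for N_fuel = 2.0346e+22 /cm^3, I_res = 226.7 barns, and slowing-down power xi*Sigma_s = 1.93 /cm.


p = exp(-N * I * 1e-24 / (xi*Sigma_s))
p = exp(-2.0346e+22 * 226.7 * 1e-24 / 1.93)
p = 0.091642

0.091642


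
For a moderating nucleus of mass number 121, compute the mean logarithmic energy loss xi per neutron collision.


xi = 1 + (A-1)^2/(2A) * ln((A-1)/(A+1))
xi = 1 + (121-1)^2/(2*121) * ln((121-1)/(121 +1))
xi = 0.016438

0.016438


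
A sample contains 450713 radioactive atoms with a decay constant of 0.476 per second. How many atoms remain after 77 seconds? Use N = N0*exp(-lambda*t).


N = N0 * exp(-lambda * t)
N = 450713 * exp(-0.476 * 77)
N = 5.4468e-11

5.4468e-11


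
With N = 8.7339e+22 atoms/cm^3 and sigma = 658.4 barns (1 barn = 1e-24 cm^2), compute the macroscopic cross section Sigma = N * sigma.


Sigma = N * sigma_barns * 1e-24
Sigma = 8.7339e+22 * 658.4 * 1e-24
Sigma = 57.504 /cm

57.504


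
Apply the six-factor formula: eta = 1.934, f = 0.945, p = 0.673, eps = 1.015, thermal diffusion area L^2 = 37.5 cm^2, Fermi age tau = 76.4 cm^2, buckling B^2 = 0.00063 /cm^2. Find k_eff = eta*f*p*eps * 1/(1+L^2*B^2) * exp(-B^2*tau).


k_inf = eta*f*p*eps = 1.934*0.945*0.673*1.015 = 1.248445
P_TNL = 1/(1 + L^2*B^2) = 1/(1 + 37.5*0.00063) = 0.9769203
P_FNL = exp(-B^2*tau) = exp(-0.00063*76.4) = 0.9530080
k_eff = k_inf * P_TNL * P_FNL = 1.248445 * 0.9769203 * 0.9530080
k_eff = 1.1623

1.1623


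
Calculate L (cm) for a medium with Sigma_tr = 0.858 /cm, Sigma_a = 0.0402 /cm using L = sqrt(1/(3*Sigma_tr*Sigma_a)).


D = 1 / (3 * Sigma_tr) = 1 / (3 * 0.858) = 0.3885004 cm
L = sqrt(D / Sigma_a)
L = sqrt(0.3885004 / 0.0402)
L = 3.1087 cm

3.1087


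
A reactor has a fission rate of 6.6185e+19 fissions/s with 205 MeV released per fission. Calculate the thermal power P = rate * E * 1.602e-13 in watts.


P = fission_rate * E_MeV * 1.602e-13
P = 6.6185e+19 * 205 * 1.602e-13
P = 2.1736e+09 W

2.1736e+09


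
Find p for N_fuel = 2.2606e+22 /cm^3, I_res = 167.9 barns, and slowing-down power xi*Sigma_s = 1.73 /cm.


p = exp(-N * I * 1e-24 / (xi*Sigma_s))
p = exp(-2.2606e+22 * 167.9 * 1e-24 / 1.73)
p = 0.11147

0.11147


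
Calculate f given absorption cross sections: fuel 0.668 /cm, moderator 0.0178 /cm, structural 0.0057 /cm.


f = Sigma_a_fuel / (Sigma_a_fuel + Sigma_a_mod + Sigma_a_other)
f = 0.668 / (0.668 + 0.0178 + 0.0057)
f = 0.96602

0.96602


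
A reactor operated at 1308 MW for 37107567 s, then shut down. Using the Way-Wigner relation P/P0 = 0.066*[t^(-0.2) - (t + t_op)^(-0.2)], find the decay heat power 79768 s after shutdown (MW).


P/P0 = 0.066 * [t^(-0.2) - (t + t_op)^(-0.2)]
P/P0 = 0.066 * [79768^(-0.2) - (79768 + 37107567)^(-0.2)]
P/P0 = 0.066 * [0.1046247 - 0.03061406] = 0.004884702
P = 1308 * 0.004884702 = 6.3892 MW

6.3892


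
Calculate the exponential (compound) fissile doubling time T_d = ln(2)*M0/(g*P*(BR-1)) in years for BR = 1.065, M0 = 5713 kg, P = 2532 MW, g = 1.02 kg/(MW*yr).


Breeding gain G = BR - 1 = 1.065 - 1 = 0.065
Fissile production rate = g * P * G = 1.02 * 2532 * 0.065 = 167.8716 kg/yr
T_d = ln(2) * M0 / (g * P * G)
T_d = ln(2) * 5713 / 167.8716 = 23.589 yr

23.589


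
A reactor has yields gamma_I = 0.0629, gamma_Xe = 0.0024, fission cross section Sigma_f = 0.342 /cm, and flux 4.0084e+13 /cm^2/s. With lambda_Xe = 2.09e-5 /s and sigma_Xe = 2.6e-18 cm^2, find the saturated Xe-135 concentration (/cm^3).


Xe_eq = (gamma_I + gamma_Xe) * Sigma_f * phi / (lambda_Xe + sigma_Xe * phi)
Numerator = (0.0629 + 0.0024) * 0.342 * 4.0084e+13 = 8.951799e+11
Denominator = 2.09e-5 + 2.6e-18 * 4.0084e+13 = 1.251184e-04
Xe_eq = 8.951799e+11 / 1.251184e-04 = 7.1547e+15 /cm^3

7.1547e+15


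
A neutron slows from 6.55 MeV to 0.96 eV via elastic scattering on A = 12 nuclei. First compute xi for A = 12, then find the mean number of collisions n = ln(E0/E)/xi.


xi = 1 + (A-1)^2/(2A)*ln((A-1)/(A+1)) = 0.1577690 (for A = 12)
n = ln(E0/E) / xi
n = ln(6.55e6 / 0.96) / 0.1577690
n = ln(6.822917e+06) / 0.1577690 = 99.739

99.739


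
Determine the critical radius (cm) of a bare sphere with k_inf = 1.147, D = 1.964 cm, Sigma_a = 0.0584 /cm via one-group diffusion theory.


L^2 = D / Sigma_a = 1.964 / 0.0584 = 33.63014 cm^2
B_m^2 = (k_inf - 1) / L^2 = (1.147 - 1) / 33.63014 = 0.004371079 /cm^2
For a bare sphere: B_g = pi/R, so R_c = pi / sqrt(B_m^2)
R_c = pi / sqrt(0.004371079) = 47.518 cm

47.518


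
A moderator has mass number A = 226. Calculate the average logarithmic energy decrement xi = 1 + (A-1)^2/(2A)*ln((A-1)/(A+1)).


xi = 1 + (A-1)^2/(2A) * ln((A-1)/(A+1))
xi = 1 + (226-1)^2/(2*226) * ln((226-1)/(226 +1))
xi = 0.0088235

0.0088235


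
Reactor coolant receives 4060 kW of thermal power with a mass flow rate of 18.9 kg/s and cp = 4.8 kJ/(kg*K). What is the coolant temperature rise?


dT = Q / (m_dot * cp)
dT = 4060 / (18.9 * 4.8)
dT = 44.753 C

44.753


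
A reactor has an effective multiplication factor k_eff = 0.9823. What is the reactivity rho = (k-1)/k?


rho = (k_eff - 1) / k_eff
rho = (0.9823 - 1) / 0.9823
rho = -0.018019

-0.018019


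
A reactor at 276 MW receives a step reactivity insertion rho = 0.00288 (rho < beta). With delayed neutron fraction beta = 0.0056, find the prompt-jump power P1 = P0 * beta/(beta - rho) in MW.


P1/P0 = beta / (beta - rho)
P1/P0 = 0.0056 / (0.0056 - 0.00288) = 2.058824
P1 = 276 * 2.058824 = 568.24 MW

568.24


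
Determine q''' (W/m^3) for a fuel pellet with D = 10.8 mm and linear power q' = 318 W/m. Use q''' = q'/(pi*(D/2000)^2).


r = D / 2 / 1000 = 10.8 / 2 / 1000 = 0.0054 m
q''' = q' / (pi * r^2)
q''' = 318 / (pi * 0.0054^2)
q''' = 3.4713e+06 W/m^3

3.4713e+06


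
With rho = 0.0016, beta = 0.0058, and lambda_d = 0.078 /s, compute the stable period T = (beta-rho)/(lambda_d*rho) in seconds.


T = (beta - rho) / (lambda_d * rho)
T = (0.0058 - 0.0016) / (0.078 * 0.0016)
T = 33.654 s

33.654


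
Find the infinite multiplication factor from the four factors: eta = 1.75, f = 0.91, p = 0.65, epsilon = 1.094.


k_inf = eta * f * p * epsilon
k_inf = 1.75 * 0.91 * 0.65 * 1.094
k_inf = 1.1324

1.1324


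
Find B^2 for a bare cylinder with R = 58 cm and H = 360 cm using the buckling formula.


B^2 = (2.405/R)^2 + (pi/H)^2
B^2 = (2.405/58)^2 + (pi/360)^2
B^2 = 0.0017955 /cm^2

0.0017955


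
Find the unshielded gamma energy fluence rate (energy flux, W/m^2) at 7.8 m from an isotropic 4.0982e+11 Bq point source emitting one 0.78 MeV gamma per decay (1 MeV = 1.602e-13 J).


psi = A * E * 1.602e-13 / (4*pi*r^2)
psi = 4.0982e+11 * 0.78 * 1.602e-13 / (4*pi*7.8^2)
psi = 6.6981e-05 W/m^2

6.6981e-05


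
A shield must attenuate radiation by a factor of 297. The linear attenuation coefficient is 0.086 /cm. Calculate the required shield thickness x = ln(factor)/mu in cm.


x = ln(factor) / mu
x = ln(297) / 0.086
x = 66.206 cm

66.206


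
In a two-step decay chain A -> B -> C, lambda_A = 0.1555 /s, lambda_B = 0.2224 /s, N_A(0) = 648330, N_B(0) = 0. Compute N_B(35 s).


N_B(t) = lambda_A * N_A0 / (lambda_B - lambda_A) * [exp(-lambda_A*t) - exp(-lambda_B*t)]
exp(-0.1555*35) = 0.004328648; exp(-0.2224*35) = 4.163435e-04
N_B = 0.1555 * 648330 / (0.2224 - 0.1555) * (0.004328648 - 4.163435e-04)
N_B = 5895.7

5895.7


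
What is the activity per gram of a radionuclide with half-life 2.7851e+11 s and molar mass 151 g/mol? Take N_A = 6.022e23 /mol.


lambda = ln(2) / t_half = ln(2) / 2.7851e+11 = 2.488769e-12 /s
SA = lambda * N_A / M
SA = 2.488769e-12 * 6.022e23 / 151
SA = 9.9254e+09 Bq/g

9.9254e+09


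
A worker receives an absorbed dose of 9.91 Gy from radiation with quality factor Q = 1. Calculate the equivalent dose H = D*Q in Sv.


H = D * Q
H = 9.91 * 1
H = 9.9100 Sv

9.9100


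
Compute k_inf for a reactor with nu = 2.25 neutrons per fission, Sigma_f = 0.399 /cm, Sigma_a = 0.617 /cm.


k_inf = nu * Sigma_f / Sigma_a
k_inf = 2.25 * 0.399 / 0.617
k_inf = 1.4550

1.4550


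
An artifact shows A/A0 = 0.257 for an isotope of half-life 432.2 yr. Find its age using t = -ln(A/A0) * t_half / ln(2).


lambda = ln(2) / t_half = ln(2) / 432.2 = 0.001603765 /yr
t = -ln(A/A0) / lambda
t = -ln(0.257) / 0.001603765
t = 847.18 yr

847.18


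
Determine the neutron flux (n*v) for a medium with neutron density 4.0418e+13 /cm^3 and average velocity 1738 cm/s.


phi = n * v
phi = 4.0418e+13 * 1738
phi = 7.0246e+16 /cm^2/s

7.0246e+16


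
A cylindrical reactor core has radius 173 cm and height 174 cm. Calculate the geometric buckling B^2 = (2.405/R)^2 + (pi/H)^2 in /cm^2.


B^2 = (2.405/R)^2 + (pi/H)^2
B^2 = (2.405/173)^2 + (pi/174)^2
B^2 = 5.1925e-04 /cm^2

5.1925e-04


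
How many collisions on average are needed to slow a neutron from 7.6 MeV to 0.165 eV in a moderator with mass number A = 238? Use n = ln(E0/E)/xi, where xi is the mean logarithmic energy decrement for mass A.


xi = 1 + (A-1)^2/(2A)*ln((A-1)/(A+1)) = 0.008379872 (for A = 238)
n = ln(E0/E) / xi
n = ln(7.6e6 / 0.165) / 0.008379872
n = ln(4.606061e+07) / 0.008379872 = 2105.7

2105.7


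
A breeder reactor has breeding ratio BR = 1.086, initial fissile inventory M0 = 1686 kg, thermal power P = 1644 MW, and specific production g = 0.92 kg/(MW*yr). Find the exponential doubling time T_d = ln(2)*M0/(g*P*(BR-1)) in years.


Breeding gain G = BR - 1 = 1.086 - 1 = 0.086
Fissile production rate = g * P * G = 0.92 * 1644 * 0.086 = 130.07328 kg/yr
T_d = ln(2) * M0 / (g * P * G)
T_d = ln(2) * 1686 / 130.07328 = 8.9845 yr

8.9845


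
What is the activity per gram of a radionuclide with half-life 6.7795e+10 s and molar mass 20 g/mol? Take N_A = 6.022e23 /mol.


lambda = ln(2) / t_half = ln(2) / 6.7795e+10 = 1.022416e-11 /s
SA = lambda * N_A / M
SA = 1.022416e-11 * 6.022e23 / 20
SA = 3.0785e+11 Bq/g

3.0785e+11


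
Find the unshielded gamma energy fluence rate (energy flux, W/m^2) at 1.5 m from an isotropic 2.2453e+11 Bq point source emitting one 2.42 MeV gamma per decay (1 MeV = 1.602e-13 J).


psi = A * E * 1.602e-13 / (4*pi*r^2)
psi = 2.2453e+11 * 2.42 * 1.602e-13 / (4*pi*1.5^2)
psi = 0.0030786 W/m^2

0.0030786


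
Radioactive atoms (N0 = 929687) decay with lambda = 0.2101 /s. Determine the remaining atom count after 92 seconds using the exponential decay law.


N = N0 * exp(-lambda * t)
N = 929687 * exp(-0.2101 * 92)
N = 0.0037478

0.0037478


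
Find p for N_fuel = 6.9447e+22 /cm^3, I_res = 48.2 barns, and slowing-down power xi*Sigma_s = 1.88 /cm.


p = exp(-N * I * 1e-24 / (xi*Sigma_s))
p = exp(-6.9447e+22 * 48.2 * 1e-24 / 1.88)
p = 0.16855

0.16855


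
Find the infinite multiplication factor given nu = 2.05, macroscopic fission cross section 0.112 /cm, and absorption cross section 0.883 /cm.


k_inf = nu * Sigma_f / Sigma_a
k_inf = 2.05 * 0.112 / 0.883
k_inf = 0.26002

0.26002


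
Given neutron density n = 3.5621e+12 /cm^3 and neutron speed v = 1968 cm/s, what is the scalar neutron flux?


phi = n * v
phi = 3.5621e+12 * 1968
phi = 7.0102e+15 /cm^2/s

7.0102e+15


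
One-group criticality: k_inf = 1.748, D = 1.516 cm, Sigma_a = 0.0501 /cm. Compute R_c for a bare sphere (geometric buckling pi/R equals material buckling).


L^2 = D / Sigma_a = 1.516 / 0.0501 = 30.25948 cm^2
B_m^2 = (k_inf - 1) / L^2 = (1.748 - 1) / 30.25948 = 0.02471953 /cm^2
For a bare sphere: B_g = pi/R, so R_c = pi / sqrt(B_m^2)
R_c = pi / sqrt(0.02471953) = 19.982 cm

19.982


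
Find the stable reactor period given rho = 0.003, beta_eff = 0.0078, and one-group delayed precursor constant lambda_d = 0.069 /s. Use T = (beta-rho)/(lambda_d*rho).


T = (beta - rho) / (lambda_d * rho)
T = (0.0078 - 0.003) / (0.069 * 0.003)
T = 23.188 s

23.188


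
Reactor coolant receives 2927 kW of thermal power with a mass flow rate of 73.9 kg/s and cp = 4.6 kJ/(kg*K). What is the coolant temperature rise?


dT = Q / (m_dot * cp)
dT = 2927 / (73.9 * 4.6)
dT = 8.6103 C

8.6103


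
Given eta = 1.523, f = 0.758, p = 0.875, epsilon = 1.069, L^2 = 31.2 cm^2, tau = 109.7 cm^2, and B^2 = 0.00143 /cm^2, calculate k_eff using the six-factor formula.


k_inf = eta*f*p*eps = 1.523*0.758*0.875*1.069 = 1.079829
P_TNL = 1/(1 + L^2*B^2) = 1/(1 + 31.2*0.00143) = 0.9572896
P_FNL = exp(-B^2*tau) = exp(-0.00143*109.7) = 0.8548143
k_eff = k_inf * P_TNL * P_FNL = 1.079829 * 0.9572896 * 0.8548143
k_eff = 0.88363

0.88363


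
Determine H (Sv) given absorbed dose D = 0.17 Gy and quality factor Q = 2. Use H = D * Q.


H = D * Q
H = 0.17 * 2
H = 0.34000 Sv

0.34000


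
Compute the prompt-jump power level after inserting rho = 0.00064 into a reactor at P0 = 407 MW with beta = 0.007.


P1/P0 = beta / (beta - rho)
P1/P0 = 0.007 / (0.007 - 0.00064) = 1.100629
P1 = 407 * 1.100629 = 447.96 MW

447.96


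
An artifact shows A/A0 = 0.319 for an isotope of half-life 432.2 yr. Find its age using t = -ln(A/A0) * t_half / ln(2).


lambda = ln(2) / t_half = ln(2) / 432.2 = 0.001603765 /yr
t = -ln(A/A0) / lambda
t = -ln(0.319) / 0.001603765
t = 712.43 yr

712.43


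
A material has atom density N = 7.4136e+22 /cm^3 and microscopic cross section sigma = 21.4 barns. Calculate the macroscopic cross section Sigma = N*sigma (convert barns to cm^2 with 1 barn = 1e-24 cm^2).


Sigma = N * sigma_barns * 1e-24
Sigma = 7.4136e+22 * 21.4 * 1e-24
Sigma = 1.5865 /cm

1.5865


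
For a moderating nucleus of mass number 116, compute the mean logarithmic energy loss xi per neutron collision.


xi = 1 + (A-1)^2/(2A) * ln((A-1)/(A+1))
xi = 1 + (116-1)^2/(2*116) * ln((116-1)/(116 +1))
xi = 0.017143

0.017143


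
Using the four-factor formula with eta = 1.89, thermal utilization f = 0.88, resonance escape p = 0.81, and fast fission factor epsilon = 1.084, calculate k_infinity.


k_inf = eta * f * p * epsilon
k_inf = 1.89 * 0.88 * 0.81 * 1.084
k_inf = 1.4604

1.4604


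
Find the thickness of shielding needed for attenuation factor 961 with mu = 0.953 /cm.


x = ln(factor) / mu
x = ln(961) / 0.953
x = 7.2067 cm

7.2067


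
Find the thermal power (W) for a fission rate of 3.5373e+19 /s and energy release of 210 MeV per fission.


P = fission_rate * E_MeV * 1.602e-13
P = 3.5373e+19 * 210 * 1.602e-13
P = 1.1900e+09 W

1.1900e+09


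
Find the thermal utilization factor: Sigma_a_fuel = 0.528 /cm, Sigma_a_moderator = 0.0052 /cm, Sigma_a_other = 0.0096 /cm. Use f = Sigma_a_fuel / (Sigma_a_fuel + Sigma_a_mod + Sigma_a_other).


f = Sigma_a_fuel / (Sigma_a_fuel + Sigma_a_mod + Sigma_a_other)
f = 0.528 / (0.528 + 0.0052 + 0.0096)
f = 0.97273

0.97273


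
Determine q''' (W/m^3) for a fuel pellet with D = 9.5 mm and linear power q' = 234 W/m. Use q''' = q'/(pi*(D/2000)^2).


r = D / 2 / 1000 = 9.5 / 2 / 1000 = 0.00475 m
q''' = q' / (pi * r^2)
q''' = 234 / (pi * 0.00475^2)
q''' = 3.3013e+06 W/m^3

3.3013e+06


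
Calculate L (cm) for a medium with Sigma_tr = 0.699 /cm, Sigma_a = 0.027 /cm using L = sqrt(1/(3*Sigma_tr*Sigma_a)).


D = 1 / (3 * Sigma_tr) = 1 / (3 * 0.699) = 0.4768717 cm
L = sqrt(D / Sigma_a)
L = sqrt(0.4768717 / 0.027)
L = 4.2026 cm

4.2026


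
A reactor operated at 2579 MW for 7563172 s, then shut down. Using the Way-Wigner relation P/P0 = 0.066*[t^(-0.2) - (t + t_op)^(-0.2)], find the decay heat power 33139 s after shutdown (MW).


P/P0 = 0.066 * [t^(-0.2) - (t + t_op)^(-0.2)]
P/P0 = 0.066 * [33139^(-0.2) - (33139 + 7563172)^(-0.2)]
P/P0 = 0.066 * [0.1247189 - 0.04206099] = 0.005455422
P = 2579 * 0.005455422 = 14.070 MW

14.070


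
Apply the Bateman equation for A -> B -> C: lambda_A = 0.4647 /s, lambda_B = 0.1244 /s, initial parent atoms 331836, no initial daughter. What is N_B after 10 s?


N_B(t) = lambda_A * N_A0 / (lambda_B - lambda_A) * [exp(-lambda_A*t) - exp(-lambda_B*t)]
exp(-0.4647*10) = 0.009590330; exp(-0.1244*10) = 0.2882290
N_B = 0.4647 * 331836 / (0.1244 - 0.4647) * (0.009590330 - 0.2882290)
N_B = 126263

126263


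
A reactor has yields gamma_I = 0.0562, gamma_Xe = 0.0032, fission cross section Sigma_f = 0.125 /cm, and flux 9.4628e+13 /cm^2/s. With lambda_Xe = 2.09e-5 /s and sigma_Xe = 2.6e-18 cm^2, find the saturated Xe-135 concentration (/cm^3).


Xe_eq = (gamma_I + gamma_Xe) * Sigma_f * phi / (lambda_Xe + sigma_Xe * phi)
Numerator = (0.0562 + 0.0032) * 0.125 * 9.4628e+13 = 7.026129e+11
Denominator = 2.09e-5 + 2.6e-18 * 9.4628e+13 = 2.669328e-04
Xe_eq = 7.026129e+11 / 2.669328e-04 = 2.6322e+15 /cm^3

2.6322e+15


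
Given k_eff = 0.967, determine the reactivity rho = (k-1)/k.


rho = (k_eff - 1) / k_eff
rho = (0.967 - 1) / 0.967
rho = -0.034126

-0.034126


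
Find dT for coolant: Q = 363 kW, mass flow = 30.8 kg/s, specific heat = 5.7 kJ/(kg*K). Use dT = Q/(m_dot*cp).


dT = Q / (m_dot * cp)
dT = 363 / (30.8 * 5.7)
dT = 2.0677 C

2.0677


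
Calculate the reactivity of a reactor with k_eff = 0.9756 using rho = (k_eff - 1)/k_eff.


rho = (k_eff - 1) / k_eff
rho = (0.9756 - 1) / 0.9756
rho = -0.025010

-0.025010


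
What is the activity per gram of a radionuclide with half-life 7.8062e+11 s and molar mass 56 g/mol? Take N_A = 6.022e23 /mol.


lambda = ln(2) / t_half = ln(2) / 7.8062e+11 = 8.879444e-13 /s
SA = lambda * N_A / M
SA = 8.879444e-13 * 6.022e23 / 56
SA = 9.5486e+09 Bq/g

9.5486e+09


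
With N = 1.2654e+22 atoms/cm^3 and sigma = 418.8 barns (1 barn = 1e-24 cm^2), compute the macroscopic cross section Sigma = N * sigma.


Sigma = N * sigma_barns * 1e-24
Sigma = 1.2654e+22 * 418.8 * 1e-24
Sigma = 5.2995 /cm

5.2995


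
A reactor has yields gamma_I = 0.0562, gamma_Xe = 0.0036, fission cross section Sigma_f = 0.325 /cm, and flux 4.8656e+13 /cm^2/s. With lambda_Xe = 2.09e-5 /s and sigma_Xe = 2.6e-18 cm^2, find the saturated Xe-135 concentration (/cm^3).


Xe_eq = (gamma_I + gamma_Xe) * Sigma_f * phi / (lambda_Xe + sigma_Xe * phi)
Numerator = (0.0562 + 0.0036) * 0.325 * 4.8656e+13 = 9.456294e+11
Denominator = 2.09e-5 + 2.6e-18 * 4.8656e+13 = 1.474056e-04
Xe_eq = 9.456294e+11 / 1.474056e-04 = 6.4152e+15 /cm^3

6.4152e+15


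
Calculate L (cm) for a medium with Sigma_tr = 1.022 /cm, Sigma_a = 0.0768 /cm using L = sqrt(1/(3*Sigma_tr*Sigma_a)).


D = 1 / (3 * Sigma_tr) = 1 / (3 * 1.022) = 0.3261579 cm
L = sqrt(D / Sigma_a)
L = sqrt(0.3261579 / 0.0768)
L = 2.0608 cm

2.0608


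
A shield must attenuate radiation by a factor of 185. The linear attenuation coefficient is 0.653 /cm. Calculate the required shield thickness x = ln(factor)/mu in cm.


x = ln(factor) / mu
x = ln(185) / 0.653
x = 7.9944 cm

7.9944


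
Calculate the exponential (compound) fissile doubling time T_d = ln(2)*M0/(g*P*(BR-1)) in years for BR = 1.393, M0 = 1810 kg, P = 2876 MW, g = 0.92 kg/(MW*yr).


Breeding gain G = BR - 1 = 1.393 - 1 = 0.393
Fissile production rate = g * P * G = 0.92 * 2876 * 0.393 = 1039.84656 kg/yr
T_d = ln(2) * M0 / (g * P * G)
T_d = ln(2) * 1810 / 1039.84656 = 1.2065 yr

1.2065


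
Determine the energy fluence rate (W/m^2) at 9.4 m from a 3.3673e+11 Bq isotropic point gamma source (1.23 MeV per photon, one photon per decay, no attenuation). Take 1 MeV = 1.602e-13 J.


psi = A * E * 1.602e-13 / (4*pi*r^2)
psi = 3.3673e+11 * 1.23 * 1.602e-13 / (4*pi*9.4^2)
psi = 5.9756e-05 W/m^2

5.9756e-05


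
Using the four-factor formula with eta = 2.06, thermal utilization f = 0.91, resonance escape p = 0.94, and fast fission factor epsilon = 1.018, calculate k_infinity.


k_inf = eta * f * p * epsilon
k_inf = 2.06 * 0.91 * 0.94 * 1.018
k_inf = 1.7938

1.7938


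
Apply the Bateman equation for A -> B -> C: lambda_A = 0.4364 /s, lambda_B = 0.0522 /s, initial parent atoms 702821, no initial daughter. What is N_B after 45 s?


N_B(t) = lambda_A * N_A0 / (lambda_B - lambda_A) * [exp(-lambda_A*t) - exp(-lambda_B*t)]
exp(-0.4364*45) = 2.960227e-09; exp(-0.0522*45) = 0.09546458
N_B = 0.4364 * 702821 / (0.0522 - 0.4364) * (2.960227e-09 - 0.09546458)
N_B = 76210

76210


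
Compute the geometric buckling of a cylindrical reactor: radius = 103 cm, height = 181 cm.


B^2 = (2.405/R)^2 + (pi/H)^2
B^2 = (2.405/103)^2 + (pi/181)^2
B^2 = 8.4646e-04 /cm^2

8.4646e-04


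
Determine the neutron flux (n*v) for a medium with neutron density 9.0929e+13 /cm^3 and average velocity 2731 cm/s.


phi = n * v
phi = 9.0929e+13 * 2731
phi = 2.4833e+17 /cm^2/s

2.4833e+17


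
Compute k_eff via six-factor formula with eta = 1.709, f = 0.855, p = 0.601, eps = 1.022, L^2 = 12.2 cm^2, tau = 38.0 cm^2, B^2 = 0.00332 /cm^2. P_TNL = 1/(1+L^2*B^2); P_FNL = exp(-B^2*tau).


k_inf = eta*f*p*eps = 1.709*0.855*0.601*1.022 = 0.8974981
P_TNL = 1/(1 + L^2*B^2) = 1/(1 + 12.2*0.00332) = 0.9610727
P_FNL = exp(-B^2*tau) = exp(-0.00332*38.0) = 0.8814738
k_eff = k_inf * P_TNL * P_FNL = 0.8974981 * 0.9610727 * 0.8814738
k_eff = 0.76032

0.76032


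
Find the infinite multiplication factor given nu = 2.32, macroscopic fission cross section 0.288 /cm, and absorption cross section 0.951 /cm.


k_inf = nu * Sigma_f / Sigma_a
k_inf = 2.32 * 0.288 / 0.951
k_inf = 0.70259

0.70259


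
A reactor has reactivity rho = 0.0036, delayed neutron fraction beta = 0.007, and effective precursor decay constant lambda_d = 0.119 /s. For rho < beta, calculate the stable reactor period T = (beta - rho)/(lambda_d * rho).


T = (beta - rho) / (lambda_d * rho)
T = (0.007 - 0.0036) / (0.119 * 0.0036)
T = 7.9365 s

7.9365


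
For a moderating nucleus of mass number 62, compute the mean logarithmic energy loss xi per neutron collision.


xi = 1 + (A-1)^2/(2A) * ln((A-1)/(A+1))
xi = 1 + (62-1)^2/(2*62) * ln((62-1)/(62 +1))
xi = 0.031914

0.031914


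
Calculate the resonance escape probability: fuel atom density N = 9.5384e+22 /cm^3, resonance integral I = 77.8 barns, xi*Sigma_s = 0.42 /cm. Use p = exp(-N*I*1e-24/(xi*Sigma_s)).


p = exp(-N * I * 1e-24 / (xi*Sigma_s))
p = exp(-9.5384e+22 * 77.8 * 1e-24 / 0.42)
p = 2.1211e-08

2.1211e-08


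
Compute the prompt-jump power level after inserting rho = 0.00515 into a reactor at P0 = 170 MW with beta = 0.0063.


P1/P0 = beta / (beta - rho)
P1/P0 = 0.0063 / (0.0063 - 0.00515) = 5.478261
P1 = 170 * 5.478261 = 931.30 MW

931.30


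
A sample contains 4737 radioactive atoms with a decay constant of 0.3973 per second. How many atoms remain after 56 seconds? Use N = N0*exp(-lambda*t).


N = N0 * exp(-lambda * t)
N = 4737 * exp(-0.3973 * 56)
N = 1.0303e-06

1.0303e-06


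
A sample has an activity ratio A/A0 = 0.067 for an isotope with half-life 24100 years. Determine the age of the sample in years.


lambda = ln(2) / t_half = ln(2) / 24100 = 2.876129e-05 /yr
t = -ln(A/A0) / lambda
t = -ln(0.067) / 2.876129e-05
t = 93983 yr

93983


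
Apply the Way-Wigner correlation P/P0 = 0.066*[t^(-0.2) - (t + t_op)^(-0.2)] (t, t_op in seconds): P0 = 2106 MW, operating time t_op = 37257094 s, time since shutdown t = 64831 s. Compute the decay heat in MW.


P/P0 = 0.066 * [t^(-0.2) - (t + t_op)^(-0.2)]
P/P0 = 0.066 * [64831^(-0.2) - (64831 + 37257094)^(-0.2)]
P/P0 = 0.066 * [0.1090545 - 0.03059195] = 0.005178528
P = 2106 * 0.005178528 = 10.906 MW

10.906


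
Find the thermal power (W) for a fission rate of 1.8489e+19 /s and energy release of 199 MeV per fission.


P = fission_rate * E_MeV * 1.602e-13
P = 1.8489e+19 * 199 * 1.602e-13
P = 5.8943e+08 W

5.8943e+08


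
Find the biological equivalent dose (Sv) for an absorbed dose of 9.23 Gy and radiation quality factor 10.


H = D * Q
H = 9.23 * 10
H = 92.300 Sv

92.300


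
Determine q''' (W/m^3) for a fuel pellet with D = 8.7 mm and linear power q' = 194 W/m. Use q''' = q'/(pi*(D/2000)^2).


r = D / 2 / 1000 = 8.7 / 2 / 1000 = 0.00435 m
q''' = q' / (pi * r^2)
q''' = 194 / (pi * 0.00435^2)
q''' = 3.2634e+06 W/m^3

3.2634e+06


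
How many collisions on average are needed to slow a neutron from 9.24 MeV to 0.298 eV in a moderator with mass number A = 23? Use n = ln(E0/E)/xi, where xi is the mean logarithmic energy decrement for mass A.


xi = 1 + (A-1)^2/(2A)*ln((A-1)/(A+1)) = 0.08448899 (for A = 23)
n = ln(E0/E) / xi
n = ln(9.24e6 / 0.298) / 0.08448899
n = ln(3.100671e+07) / 0.08448899 = 204.17

204.17


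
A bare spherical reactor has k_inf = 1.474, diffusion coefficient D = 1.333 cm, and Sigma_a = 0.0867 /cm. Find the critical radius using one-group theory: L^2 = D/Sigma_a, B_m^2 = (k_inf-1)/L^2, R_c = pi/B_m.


L^2 = D / Sigma_a = 1.333 / 0.0867 = 15.37486 cm^2
B_m^2 = (k_inf - 1) / L^2 = (1.474 - 1) / 15.37486 = 0.03082955 /cm^2
For a bare sphere: B_g = pi/R, so R_c = pi / sqrt(B_m^2)
R_c = pi / sqrt(0.03082955) = 17.892 cm

17.892


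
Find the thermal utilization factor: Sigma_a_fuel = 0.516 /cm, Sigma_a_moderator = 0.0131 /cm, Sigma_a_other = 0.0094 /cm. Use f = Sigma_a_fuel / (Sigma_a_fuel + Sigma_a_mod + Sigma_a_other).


f = Sigma_a_fuel / (Sigma_a_fuel + Sigma_a_mod + Sigma_a_other)
f = 0.516 / (0.516 + 0.0131 + 0.0094)
f = 0.95822

0.95822


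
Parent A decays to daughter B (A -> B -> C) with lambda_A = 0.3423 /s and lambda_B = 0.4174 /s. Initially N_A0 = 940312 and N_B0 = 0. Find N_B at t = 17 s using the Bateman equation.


N_B(t) = lambda_A * N_A0 / (lambda_B - lambda_A) * [exp(-lambda_A*t) - exp(-lambda_B*t)]
exp(-0.3423*17) = 0.002970277; exp(-0.4174*17) = 8.285777e-04
N_B = 0.3423 * 940312 / (0.4174 - 0.3423) * (0.002970277 - 8.285777e-04)
N_B = 9179.0

9179.0


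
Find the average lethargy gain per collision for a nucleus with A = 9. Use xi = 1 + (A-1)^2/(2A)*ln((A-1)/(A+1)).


xi = 1 + (A-1)^2/(2A) * ln((A-1)/(A+1))
xi = 1 + (9-1)^2/(2*9) * ln((9-1)/(9 +1))
xi = 0.20660

0.20660


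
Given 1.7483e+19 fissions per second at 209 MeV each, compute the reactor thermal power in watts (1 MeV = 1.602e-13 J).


P = fission_rate * E_MeV * 1.602e-13
P = 1.7483e+19 * 209 * 1.602e-13
P = 5.8536e+08 W

5.8536e+08


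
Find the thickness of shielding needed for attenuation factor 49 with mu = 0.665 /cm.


x = ln(factor) / mu
x = ln(49) / 0.665
x = 5.8524 cm

5.8524


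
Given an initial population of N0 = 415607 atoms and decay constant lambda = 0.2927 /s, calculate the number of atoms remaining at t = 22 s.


N = N0 * exp(-lambda * t)
N = 415607 * exp(-0.2927 * 22)
N = 663.88

663.88


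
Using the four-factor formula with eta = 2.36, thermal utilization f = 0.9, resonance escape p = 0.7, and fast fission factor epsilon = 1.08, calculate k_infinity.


k_inf = eta * f * p * epsilon
k_inf = 2.36 * 0.9 * 0.7 * 1.08
k_inf = 1.6057

1.6057


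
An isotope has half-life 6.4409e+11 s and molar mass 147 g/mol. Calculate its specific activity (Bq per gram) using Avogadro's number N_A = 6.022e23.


lambda = ln(2) / t_half = ln(2) / 6.4409e+11 = 1.076165e-12 /s
SA = lambda * N_A / M
SA = 1.076165e-12 * 6.022e23 / 147
SA = 4.4086e+09 Bq/g

4.4086e+09


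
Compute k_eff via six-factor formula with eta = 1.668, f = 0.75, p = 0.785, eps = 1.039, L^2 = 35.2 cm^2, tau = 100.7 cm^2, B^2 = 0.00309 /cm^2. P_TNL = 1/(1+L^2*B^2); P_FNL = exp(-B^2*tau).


k_inf = eta*f*p*eps = 1.668*0.75*0.785*1.039 = 1.020334
P_TNL = 1/(1 + L^2*B^2) = 1/(1 + 35.2*0.00309) = 0.9019019
P_FNL = exp(-B^2*tau) = exp(-0.00309*100.7) = 0.7325945
k_eff = k_inf * P_TNL * P_FNL = 1.020334 * 0.9019019 * 0.7325945
k_eff = 0.67416

0.67416


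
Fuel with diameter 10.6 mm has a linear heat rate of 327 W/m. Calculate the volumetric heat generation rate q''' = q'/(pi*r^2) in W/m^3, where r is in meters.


r = D / 2 / 1000 = 10.6 / 2 / 1000 = 0.0053 m
q''' = q' / (pi * r^2)
q''' = 327 / (pi * 0.0053^2)
q''' = 3.7055e+06 W/m^3

3.7055e+06


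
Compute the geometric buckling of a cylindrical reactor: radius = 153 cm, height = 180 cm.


B^2 = (2.405/R)^2 + (pi/H)^2
B^2 = (2.405/153)^2 + (pi/180)^2
B^2 = 5.5170e-04 /cm^2

5.5170e-04


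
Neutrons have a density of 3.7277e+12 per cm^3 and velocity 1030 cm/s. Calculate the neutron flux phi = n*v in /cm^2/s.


phi = n * v
phi = 3.7277e+12 * 1030
phi = 3.8395e+15 /cm^2/s

3.8395e+15


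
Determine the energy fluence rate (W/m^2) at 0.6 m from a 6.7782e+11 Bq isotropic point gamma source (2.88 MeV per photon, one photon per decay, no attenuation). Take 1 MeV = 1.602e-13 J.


psi = A * E * 1.602e-13 / (4*pi*r^2)
psi = 6.7782e+11 * 2.88 * 1.602e-13 / (4*pi*0.6^2)
psi = 0.069128 W/m^2

0.069128


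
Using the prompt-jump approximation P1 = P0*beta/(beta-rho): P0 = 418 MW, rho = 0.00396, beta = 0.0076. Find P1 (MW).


P1/P0 = beta / (beta - rho)
P1/P0 = 0.0076 / (0.0076 - 0.00396) = 2.087912
P1 = 418 * 2.087912 = 872.75 MW

872.75


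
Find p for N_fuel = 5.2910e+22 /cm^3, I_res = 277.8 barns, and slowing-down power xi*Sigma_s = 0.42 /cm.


p = exp(-N * I * 1e-24 / (xi*Sigma_s))
p = exp(-5.2910e+22 * 277.8 * 1e-24 / 0.42)
p = 6.3292e-16

6.3292e-16


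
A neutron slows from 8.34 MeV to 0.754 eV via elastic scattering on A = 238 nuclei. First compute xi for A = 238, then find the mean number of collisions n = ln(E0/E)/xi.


xi = 1 + (A-1)^2/(2A)*ln((A-1)/(A+1)) = 0.008379872 (for A = 238)
n = ln(E0/E) / xi
n = ln(8.34e6 / 0.754) / 0.008379872
n = ln(1.106101e+07) / 0.008379872 = 1935.5

1935.5


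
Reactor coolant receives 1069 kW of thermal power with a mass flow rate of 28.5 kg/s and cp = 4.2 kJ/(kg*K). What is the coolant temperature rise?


dT = Q / (m_dot * cp)
dT = 1069 / (28.5 * 4.2)
dT = 8.9307 C

8.9307


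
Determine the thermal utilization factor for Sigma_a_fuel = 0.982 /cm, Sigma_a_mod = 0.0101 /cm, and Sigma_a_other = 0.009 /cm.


f = Sigma_a_fuel / (Sigma_a_fuel + Sigma_a_mod + Sigma_a_other)
f = 0.982 / (0.982 + 0.0101 + 0.009)
f = 0.98092

0.98092


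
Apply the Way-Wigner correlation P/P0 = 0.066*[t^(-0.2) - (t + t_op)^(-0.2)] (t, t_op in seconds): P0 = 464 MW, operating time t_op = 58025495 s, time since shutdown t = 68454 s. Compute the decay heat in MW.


P/P0 = 0.066 * [t^(-0.2) - (t + t_op)^(-0.2)]
P/P0 = 0.066 * [68454^(-0.2) - (68454 + 58025495)^(-0.2)]
P/P0 = 0.066 * [0.1078749 - 0.02800102] = 0.005271676
P = 464 * 0.005271676 = 2.4461 MW

2.4461


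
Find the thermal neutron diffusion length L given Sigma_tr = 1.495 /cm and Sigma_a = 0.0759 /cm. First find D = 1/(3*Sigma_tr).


D = 1 / (3 * Sigma_tr) = 1 / (3 * 1.495) = 0.2229654 cm
L = sqrt(D / Sigma_a)
L = sqrt(0.2229654 / 0.0759)
L = 1.7139 cm

1.7139


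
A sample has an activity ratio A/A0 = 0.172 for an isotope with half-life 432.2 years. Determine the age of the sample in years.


lambda = ln(2) / t_half = ln(2) / 432.2 = 0.001603765 /yr
t = -ln(A/A0) / lambda
t = -ln(0.172) / 0.001603765
t = 1097.6 yr

1097.6


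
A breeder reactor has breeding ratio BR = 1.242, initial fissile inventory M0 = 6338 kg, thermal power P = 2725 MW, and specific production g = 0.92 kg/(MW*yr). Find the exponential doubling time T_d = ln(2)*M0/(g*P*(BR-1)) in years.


Breeding gain G = BR - 1 = 1.242 - 1 = 0.242
Fissile production rate = g * P * G = 0.92 * 2725 * 0.242 = 606.694 kg/yr
T_d = ln(2) * M0 / (g * P * G)
T_d = ln(2) * 6338 / 606.694 = 7.2412 yr

7.2412


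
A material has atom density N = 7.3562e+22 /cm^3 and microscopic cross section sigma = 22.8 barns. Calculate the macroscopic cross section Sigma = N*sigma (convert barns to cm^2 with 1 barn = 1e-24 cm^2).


Sigma = N * sigma_barns * 1e-24
Sigma = 7.3562e+22 * 22.8 * 1e-24
Sigma = 1.6772 /cm

1.6772


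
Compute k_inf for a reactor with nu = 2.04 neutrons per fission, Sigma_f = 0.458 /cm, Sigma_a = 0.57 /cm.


k_inf = nu * Sigma_f / Sigma_a
k_inf = 2.04 * 0.458 / 0.57
k_inf = 1.6392

1.6392


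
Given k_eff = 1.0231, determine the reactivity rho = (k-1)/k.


rho = (k_eff - 1) / k_eff
rho = (1.0231 - 1) / 1.0231
rho = 0.022578

0.022578


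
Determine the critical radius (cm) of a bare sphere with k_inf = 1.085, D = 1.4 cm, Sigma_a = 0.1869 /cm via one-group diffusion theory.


L^2 = D / Sigma_a = 1.4 / 0.1869 = 7.490637 cm^2
B_m^2 = (k_inf - 1) / L^2 = (1.085 - 1) / 7.490637 = 0.01134750 /cm^2
For a bare sphere: B_g = pi/R, so R_c = pi / sqrt(B_m^2)
R_c = pi / sqrt(0.01134750) = 29.492 cm

29.492


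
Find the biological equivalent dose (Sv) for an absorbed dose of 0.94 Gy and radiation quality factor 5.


H = D * Q
H = 0.94 * 5
H = 4.7000 Sv

4.7000


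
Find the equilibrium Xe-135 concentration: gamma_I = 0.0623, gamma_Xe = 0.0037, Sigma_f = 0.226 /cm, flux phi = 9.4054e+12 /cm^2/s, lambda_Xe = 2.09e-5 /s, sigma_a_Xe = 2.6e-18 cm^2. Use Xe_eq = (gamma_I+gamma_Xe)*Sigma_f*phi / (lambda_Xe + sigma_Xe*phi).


Xe_eq = (gamma_I + gamma_Xe) * Sigma_f * phi / (lambda_Xe + sigma_Xe * phi)
Numerator = (0.0623 + 0.0037) * 0.226 * 9.4054e+12 = 1.402909e+11
Denominator = 2.09e-5 + 2.6e-18 * 9.4054e+12 = 4.535404e-05
Xe_eq = 1.402909e+11 / 4.535404e-05 = 3.0932e+15 /cm^3

3.0932e+15


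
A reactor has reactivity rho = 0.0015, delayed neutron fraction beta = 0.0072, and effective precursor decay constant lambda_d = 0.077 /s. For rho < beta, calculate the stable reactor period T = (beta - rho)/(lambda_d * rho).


T = (beta - rho) / (lambda_d * rho)
T = (0.0072 - 0.0015) / (0.077 * 0.0015)
T = 49.351 s

49.351


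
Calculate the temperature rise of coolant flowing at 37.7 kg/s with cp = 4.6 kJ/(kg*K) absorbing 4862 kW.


dT = Q / (m_dot * cp)
dT = 4862 / (37.7 * 4.6)
dT = 28.036 C

28.036


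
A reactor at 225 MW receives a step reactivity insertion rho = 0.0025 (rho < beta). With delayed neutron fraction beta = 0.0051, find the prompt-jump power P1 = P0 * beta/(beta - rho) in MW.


P1/P0 = beta / (beta - rho)
P1/P0 = 0.0051 / (0.0051 - 0.0025) = 1.961538
P1 = 225 * 1.961538 = 441.35 MW

441.35


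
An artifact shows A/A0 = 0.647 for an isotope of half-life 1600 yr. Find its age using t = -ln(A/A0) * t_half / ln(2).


lambda = ln(2) / t_half = ln(2) / 1600 = 4.332170e-04 /yr
t = -ln(A/A0) / lambda
t = -ln(0.647) / 4.332170e-04
t = 1005.1 yr

1005.1


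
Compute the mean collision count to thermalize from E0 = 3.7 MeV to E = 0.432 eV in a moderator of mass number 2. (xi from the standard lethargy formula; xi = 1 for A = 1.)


xi = 1 + (A-1)^2/(2A)*ln((A-1)/(A+1)) = 0.7253469 (for A = 2)
n = ln(E0/E) / xi
n = ln(3.7e6 / 0.432) / 0.7253469
n = ln(8.564815e+06) / 0.7253469 = 22.008

22.008


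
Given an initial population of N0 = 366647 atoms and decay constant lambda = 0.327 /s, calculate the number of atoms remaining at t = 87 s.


N = N0 * exp(-lambda * t)
N = 366647 * exp(-0.327 * 87)
N = 1.6181e-07

1.6181e-07


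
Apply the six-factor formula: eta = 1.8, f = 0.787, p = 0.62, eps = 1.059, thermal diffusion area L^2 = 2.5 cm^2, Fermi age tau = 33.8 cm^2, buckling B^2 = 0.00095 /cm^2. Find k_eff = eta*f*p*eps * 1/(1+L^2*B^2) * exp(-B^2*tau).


k_inf = eta*f*p*eps = 1.8*0.787*0.62*1.059 = 0.9301112
P_TNL = 1/(1 + L^2*B^2) = 1/(1 + 2.5*0.00095) = 0.9976306
P_FNL = exp(-B^2*tau) = exp(-0.00095*33.8) = 0.9684001
k_eff = k_inf * P_TNL * P_FNL = 0.9301112 * 0.9976306 * 0.9684001
k_eff = 0.89859

0.89859


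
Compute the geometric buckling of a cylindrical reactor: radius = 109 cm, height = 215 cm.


B^2 = (2.405/R)^2 + (pi/H)^2
B^2 = (2.405/109)^2 + (pi/215)^2
B^2 = 7.0034e-04 /cm^2

7.0034e-04


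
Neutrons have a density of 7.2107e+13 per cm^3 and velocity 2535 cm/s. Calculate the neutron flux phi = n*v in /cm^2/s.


phi = n * v
phi = 7.2107e+13 * 2535
phi = 1.8279e+17 /cm^2/s

1.8279e+17


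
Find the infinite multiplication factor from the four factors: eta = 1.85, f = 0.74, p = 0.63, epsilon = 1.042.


k_inf = eta * f * p * epsilon
k_inf = 1.85 * 0.74 * 0.63 * 1.042
k_inf = 0.89869

0.89869


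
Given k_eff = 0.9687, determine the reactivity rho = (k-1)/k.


rho = (k_eff - 1) / k_eff
rho = (0.9687 - 1) / 0.9687
rho = -0.032311

-0.032311


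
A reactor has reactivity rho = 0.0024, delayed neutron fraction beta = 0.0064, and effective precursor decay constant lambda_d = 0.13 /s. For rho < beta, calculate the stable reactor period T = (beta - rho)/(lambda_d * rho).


T = (beta - rho) / (lambda_d * rho)
T = (0.0064 - 0.0024) / (0.13 * 0.0024)
T = 12.821 s

12.821


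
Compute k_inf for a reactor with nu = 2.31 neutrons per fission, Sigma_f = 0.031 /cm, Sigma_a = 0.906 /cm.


k_inf = nu * Sigma_f / Sigma_a
k_inf = 2.31 * 0.031 / 0.906
k_inf = 0.079040

0.079040


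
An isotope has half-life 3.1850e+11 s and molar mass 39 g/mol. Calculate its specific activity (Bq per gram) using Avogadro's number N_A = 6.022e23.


lambda = ln(2) / t_half = ln(2) / 3.1850e+11 = 2.176286e-12 /s
SA = lambda * N_A / M
SA = 2.176286e-12 * 6.022e23 / 39
SA = 3.3604e+10 Bq/g

3.3604e+10


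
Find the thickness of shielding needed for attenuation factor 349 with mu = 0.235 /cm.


x = ln(factor) / mu
x = ln(349) / 0.235
x = 24.915 cm

24.915


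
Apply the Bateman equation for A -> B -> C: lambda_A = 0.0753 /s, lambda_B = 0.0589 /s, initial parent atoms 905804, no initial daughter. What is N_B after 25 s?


N_B(t) = lambda_A * N_A0 / (lambda_B - lambda_A) * [exp(-lambda_A*t) - exp(-lambda_B*t)]
exp(-0.0753*25) = 0.1522091; exp(-0.0589*25) = 0.2293514
N_B = 0.0753 * 905804 / (0.0589 - 0.0753) * (0.1522091 - 0.2293514)
N_B = 320832

320832


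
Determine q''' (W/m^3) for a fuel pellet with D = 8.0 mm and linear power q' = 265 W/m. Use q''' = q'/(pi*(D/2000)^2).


r = D / 2 / 1000 = 8.0 / 2 / 1000 = 0.004 m
q''' = q' / (pi * r^2)
q''' = 265 / (pi * 0.004^2)
q''' = 5.2720e+06 W/m^3

5.2720e+06


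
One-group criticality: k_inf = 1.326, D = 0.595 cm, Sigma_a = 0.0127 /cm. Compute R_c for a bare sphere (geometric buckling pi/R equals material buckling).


L^2 = D / Sigma_a = 0.595 / 0.0127 = 46.85039 cm^2
B_m^2 = (k_inf - 1) / L^2 = (1.326 - 1) / 46.85039 = 0.006958320 /cm^2
For a bare sphere: B_g = pi/R, so R_c = pi / sqrt(B_m^2)
R_c = pi / sqrt(0.006958320) = 37.662 cm

37.662


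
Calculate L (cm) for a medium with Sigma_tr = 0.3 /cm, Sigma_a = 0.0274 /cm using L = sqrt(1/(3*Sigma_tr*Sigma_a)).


D = 1 / (3 * Sigma_tr) = 1 / (3 * 0.3) = 1.111111 cm
L = sqrt(D / Sigma_a)
L = sqrt(1.111111 / 0.0274)
L = 6.3680 cm

6.3680


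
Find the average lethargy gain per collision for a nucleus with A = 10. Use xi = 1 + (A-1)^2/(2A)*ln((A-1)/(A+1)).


xi = 1 + (A-1)^2/(2A) * ln((A-1)/(A+1))
xi = 1 + (10-1)^2/(2*10) * ln((10-1)/(10 +1))
xi = 0.18728

0.18728


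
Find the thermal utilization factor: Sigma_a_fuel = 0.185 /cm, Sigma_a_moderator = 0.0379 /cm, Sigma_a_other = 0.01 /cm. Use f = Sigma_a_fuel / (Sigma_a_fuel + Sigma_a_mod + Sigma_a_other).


f = Sigma_a_fuel / (Sigma_a_fuel + Sigma_a_mod + Sigma_a_other)
f = 0.185 / (0.185 + 0.0379 + 0.01)
f = 0.79433

0.79433


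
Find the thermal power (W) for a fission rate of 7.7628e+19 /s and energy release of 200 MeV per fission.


P = fission_rate * E_MeV * 1.602e-13
P = 7.7628e+19 * 200 * 1.602e-13
P = 2.4872e+09 W

2.4872e+09


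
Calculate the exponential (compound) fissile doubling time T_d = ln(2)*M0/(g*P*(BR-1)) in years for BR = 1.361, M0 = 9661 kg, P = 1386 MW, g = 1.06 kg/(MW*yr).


Breeding gain G = BR - 1 = 1.361 - 1 = 0.361
Fissile production rate = g * P * G = 1.06 * 1386 * 0.361 = 530.36676 kg/yr
T_d = ln(2) * M0 / (g * P * G)
T_d = ln(2) * 9661 / 530.36676 = 12.626 yr

12.626


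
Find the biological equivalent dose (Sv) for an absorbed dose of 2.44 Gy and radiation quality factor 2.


H = D * Q
H = 2.44 * 2
H = 4.8800 Sv

4.8800
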